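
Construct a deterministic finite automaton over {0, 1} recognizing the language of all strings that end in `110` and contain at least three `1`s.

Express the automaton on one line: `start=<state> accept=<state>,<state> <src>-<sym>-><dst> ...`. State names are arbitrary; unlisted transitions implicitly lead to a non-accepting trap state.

Build one automaton per condition and run them in lockstep. One (4 states) tracks how much of the suffix `110` has currently been matched; the other (5 states) tracks the count of `1`s, saturating at 4. Each combined state is a pair, one component from each; accept when both components accept.
A 15-state machine:
          0    1  
>  q0     q0   q1 
   q1     q2   q3 
   q2     q2   q4 
   q3     q5   q6 
   q4     q7   q6 
   q5     q7   q8 
   q6     q9  q10 
   q7     q7   q8 
   q8    q11  q10 
 * q9    q11  q12 
   q10   q13  q10 
   q11   q11  q12 
   q12   q14  q10 
 * q13   q14  q12 
   q14   q14  q12 
(> = start, * = accepting)

start=q0 accept=q9,q13 q0-0->q0 q0-1->q1 q1-0->q2 q1-1->q3 q2-0->q2 q2-1->q4 q3-0->q5 q3-1->q6 q4-0->q7 q4-1->q6 q5-0->q7 q5-1->q8 q6-0->q9 q6-1->q10 q7-0->q7 q7-1->q8 q8-0->q11 q8-1->q10 q9-0->q11 q9-1->q12 q10-0->q13 q10-1->q10 q11-0->q11 q11-1->q12 q12-0->q14 q12-1->q10 q13-0->q14 q13-1->q12 q14-0->q14 q14-1->q12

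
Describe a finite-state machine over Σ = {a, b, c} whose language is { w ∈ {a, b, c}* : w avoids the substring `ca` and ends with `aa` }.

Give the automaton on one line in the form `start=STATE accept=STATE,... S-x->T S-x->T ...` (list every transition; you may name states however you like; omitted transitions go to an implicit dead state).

start=q0 accept=q3 q0-a->q1 q0-b->q0 q0-c->q2 q1-a->q3 q1-b->q0 q1-c->q2 q2-a->q4 q2-b->q0 q2-c->q2 q3-a->q3 q3-b->q0 q3-c->q2 q4-a->q4 q4-b->q4 q4-c->q4

Run two small machines in parallel and take their product. The first has 3 states tracking partial matches of the forbidden pattern `ca`; the second has 3 states tracking how much of the suffix `aa` has currently been matched. A product state is a pair (one from each), accepting exactly when both do. After merging equivalent states the machine shrinks.
        a   b   c  
>  q0   q1  q0  q2 
   q1   q3  q0  q2 
   q2   q4  q0  q2 
 * q3   q3  q0  q2 
   q4   q4  q4  q4 
(> = start, * = accepting)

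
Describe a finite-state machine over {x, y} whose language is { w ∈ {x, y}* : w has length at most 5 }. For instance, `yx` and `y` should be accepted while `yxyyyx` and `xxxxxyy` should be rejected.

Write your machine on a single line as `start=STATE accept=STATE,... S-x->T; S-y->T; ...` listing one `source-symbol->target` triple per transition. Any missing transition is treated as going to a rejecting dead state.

Count input length up to 6: every symbol moves from s0 toward s6, which means 'more than 5' and absorbs. Accept from {s0, s1, s2, s3, s4, s5}.
A 7-state machine:
        x   y  
>* s0   s1  s1 
 * s1   s2  s2 
 * s2   s3  s3 
 * s3   s4  s4 
 * s4   s5  s5 
 * s5   s6  s6 
   s6   s6  s6 
(> = start, * = accepting)

start=s0; accept=s0,s1,s2,s3,s4,s5; s0-x->s1; s0-y->s1; s1-x->s2; s1-y->s2; s2-x->s3; s2-y->s3; s3-x->s4; s3-y->s4; s4-x->s5; s4-y->s5; s5-x->s6; s5-y->s6; s6-x->s6; s6-y->s6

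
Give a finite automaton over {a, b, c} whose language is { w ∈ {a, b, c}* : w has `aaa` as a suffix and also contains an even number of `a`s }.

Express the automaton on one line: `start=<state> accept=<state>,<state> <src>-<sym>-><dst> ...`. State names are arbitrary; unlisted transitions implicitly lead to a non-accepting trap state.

start=S0 accept=S4 S0-a->S1 S0-b->S0 S0-c->S0 S1-a->S2 S1-b->S1 S1-c->S1 S2-a->S3 S2-b->S0 S2-c->S0 S3-a->S4 S3-b->S1 S3-c->S1 S4-a->S3 S4-b->S0 S4-c->S0

Handle the two conditions separately and then intersect. One (4 states) tracks how much of the suffix `aaa` has currently been matched; the other (2 states) tracks the count of `a`s modulo 2. Each combined state is a pair, one component from each; accept when both components accept. Equivalent product states are then merged.
With 5 states:
        a   b   c  
>  S0   S1  S0  S0 
   S1   S2  S1  S1 
   S2   S3  S0  S0 
   S3   S4  S1  S1 
 * S4   S3  S0  S0 
(> = start, * = accepting)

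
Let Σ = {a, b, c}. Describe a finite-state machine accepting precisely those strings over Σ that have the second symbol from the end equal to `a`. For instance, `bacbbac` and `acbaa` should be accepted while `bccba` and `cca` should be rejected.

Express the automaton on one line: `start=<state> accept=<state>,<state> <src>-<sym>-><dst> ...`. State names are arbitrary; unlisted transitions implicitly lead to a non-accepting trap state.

start=S0 accept=S4,S5,S6 S0-a->S1 S0-b->S2 S0-c->S3 S1-a->S4 S1-b->S5 S1-c->S6 S2-a->S7 S2-b->S8 S2-c->S9 S3-a->S10 S3-b->S11 S3-c->S12 S4-a->S4 S4-b->S5 S4-c->S6 S5-a->S7 S5-b->S8 S5-c->S9 S6-a->S10 S6-b->S11 S6-c->S12 S7-a->S4 S7-b->S5 S7-c->S6 S8-a->S7 S8-b->S8 S8-c->S9 S9-a->S10 S9-b->S11 S9-c->S12 S10-a->S4 S10-b->S5 S10-c->S6 S11-a->S7 S11-b->S8 S11-c->S9 S12-a->S10 S12-b->S11 S12-c->S12

A DFA must remember the last 2 symbols (since which symbol is second-to-last isn't known until the input ends). Use one state per possible window of the last ≤2 symbols; accept from those whose window starts with `a`.
          a    b    c  
>  S0     S1   S2   S3 
   S1     S4   S5   S6 
   S2     S7   S8   S9 
   S3    S10  S11  S12 
 * S4     S4   S5   S6 
 * S5     S7   S8   S9 
 * S6    S10  S11  S12 
   S7     S4   S5   S6 
   S8     S7   S8   S9 
   S9    S10  S11  S12 
   S10    S4   S5   S6 
   S11    S7   S8   S9 
   S12   S10  S11  S12 
(> = start, * = accepting)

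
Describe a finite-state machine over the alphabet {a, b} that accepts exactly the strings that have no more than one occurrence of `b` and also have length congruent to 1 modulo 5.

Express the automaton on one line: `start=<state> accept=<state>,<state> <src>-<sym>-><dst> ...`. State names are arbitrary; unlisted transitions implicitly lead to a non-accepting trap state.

Run two small machines in parallel and take their product. One (3 states) tracks the count of `b`s, saturating at 2; the other (5 states) tracks the input length modulo 5. Each combined state is a pair, one component from each; accept when both components accept. Equivalent product states are then merged.
An 11-state machine:
          a    b  
>  q0     q1   q2 
 * q1     q3   q4 
 * q2     q4   q5 
   q3     q6   q7 
   q4     q7   q5 
   q5     q5   q5 
   q6     q8   q9 
   q7     q9   q5 
   q8     q0  q10 
   q9    q10   q5 
   q10    q2   q5 
(> = start, * = accepting)

start=q0 accept=q1,q2 q0-a->q1 q0-b->q2 q1-a->q3 q1-b->q4 q2-a->q4 q2-b->q5 q3-a->q6 q3-b->q7 q4-a->q7 q4-b->q5 q5-a->q5 q5-b->q5 q6-a->q8 q6-b->q9 q7-a->q9 q7-b->q5 q8-a->q0 q8-b->q10 q9-a->q10 q9-b->q5 q10-a->q2 q10-b->q5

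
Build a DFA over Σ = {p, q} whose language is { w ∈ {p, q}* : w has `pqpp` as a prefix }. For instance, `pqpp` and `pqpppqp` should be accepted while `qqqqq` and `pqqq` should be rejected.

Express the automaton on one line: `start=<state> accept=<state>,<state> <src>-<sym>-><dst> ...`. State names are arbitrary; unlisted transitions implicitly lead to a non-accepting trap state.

start=A accept=E A-p->B A-q->F B-p->F B-q->C C-p->D C-q->F D-p->E D-q->F E-p->E E-q->E F-p->F F-q->F

Check the first 4 symbols one by one: A through D record how many have matched `pqpp` so far; any wrong symbol goes to the dead state F. After all 4 match we enter the accepting sink E.
A 6-state machine:
       p  q 
>  A   B  F 
   B   F  C 
   C   D  F 
   D   E  F 
 * E   E  E 
   F   F  F 
(> = start, * = accepting)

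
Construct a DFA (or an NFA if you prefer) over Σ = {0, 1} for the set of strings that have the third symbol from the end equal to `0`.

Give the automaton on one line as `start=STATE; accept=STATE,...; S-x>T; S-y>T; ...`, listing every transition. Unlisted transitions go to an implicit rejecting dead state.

start=S0; accept=S7,S8,S9,S10; S0-0>S1; S0-1>S2; S1-0>S3; S1-1>S4; S2-0>S5; S2-1>S6; S3-0>S7; S3-1>S8; S4-0>S9; S4-1>S10; S5-0>S11; S5-1>S12; S6-0>S13; S6-1>S14; S7-0>S7; S7-1>S8; S8-0>S9; S8-1>S10; S9-0>S11; S9-1>S12; S10-0>S13; S10-1>S14; S11-0>S7; S11-1>S8; S12-0>S9; S12-1>S10; S13-0>S11; S13-1>S12; S14-0>S13; S14-1>S14

A DFA must remember the last 3 symbols (since which symbol is third-to-last isn't known until the input ends). Use one state per possible window of the last ≤3 symbols; accept from those whose window starts with `0`.
15 states suffice.
          0    1  
>  S0     S1   S2 
   S1     S3   S4 
   S2     S5   S6 
   S3     S7   S8 
   S4     S9  S10 
   S5    S11  S12 
   S6    S13  S14 
 * S7     S7   S8 
 * S8     S9  S10 
 * S9    S11  S12 
 * S10   S13  S14 
   S11    S7   S8 
   S12    S9  S10 
   S13   S11  S12 
   S14   S13  S14 
(> = start, * = accepting)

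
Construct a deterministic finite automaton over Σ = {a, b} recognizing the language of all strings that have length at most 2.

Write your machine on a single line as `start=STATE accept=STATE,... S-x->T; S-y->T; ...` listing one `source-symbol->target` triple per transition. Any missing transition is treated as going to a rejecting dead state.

Count input length up to 3: every symbol moves from q0 toward q3, which means 'more than 2' and absorbs. Accept from {q0, q1, q2}.
A 4-state machine:
        a   b  
>* q0   q1  q1 
 * q1   q2  q2 
 * q2   q3  q3 
   q3   q3  q3 
(> = start, * = accepting)

start=q0; accept=q0,q1,q2; q0-a->q1; q0-b->q1; q1-a->q2; q1-b->q2; q2-a->q3; q2-b->q3; q3-a->q3; q3-b->q3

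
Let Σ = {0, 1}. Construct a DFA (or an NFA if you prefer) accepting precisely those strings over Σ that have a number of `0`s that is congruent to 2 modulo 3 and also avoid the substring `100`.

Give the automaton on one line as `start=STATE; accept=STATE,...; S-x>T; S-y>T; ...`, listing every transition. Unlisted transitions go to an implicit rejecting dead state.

Run two small machines in parallel and take their product. The first has 3 states tracking the count of `0`s modulo 3; the second has 4 states tracking partial matches of the forbidden pattern `100`. A product state is a pair (one from each), accepting exactly when both do. Equivalent product states are then merged.
        0   1  
>  q0   q1  q2 
   q1   q3  q4 
   q2   q5  q2 
 * q3   q0  q6 
   q4   q7  q4 
   q5   q8  q4 
 * q6   q9  q6 
 * q7   q8  q6 
   q8   q8  q8 
   q9   q8  q2 
(> = start, * = accepting)

start=q0; accept=q3,q6,q7; q0-0>q1; q0-1>q2; q1-0>q3; q1-1>q4; q2-0>q5; q2-1>q2; q3-0>q0; q3-1>q6; q4-0>q7; q4-1>q4; q5-0>q8; q5-1>q4; q6-0>q9; q6-1>q6; q7-0>q8; q7-1>q6; q8-0>q8; q8-1>q8; q9-0>q8; q9-1>q2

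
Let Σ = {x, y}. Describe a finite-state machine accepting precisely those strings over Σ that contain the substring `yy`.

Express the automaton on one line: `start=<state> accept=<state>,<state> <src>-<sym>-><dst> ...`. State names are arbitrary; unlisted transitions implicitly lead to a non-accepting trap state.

start=A accept=C A-x->A A-y->B B-x->A B-y->C C-x->C C-y->C

States A..B record the length of the longest prefix of `yy` that matches the current input suffix. Reaching C means `yy` has been seen, and we stay there forever. Accept from C.
3 states suffice.
       x  y 
>  A   A  B 
   B   A  C 
 * C   C  C 
(> = start, * = accepting)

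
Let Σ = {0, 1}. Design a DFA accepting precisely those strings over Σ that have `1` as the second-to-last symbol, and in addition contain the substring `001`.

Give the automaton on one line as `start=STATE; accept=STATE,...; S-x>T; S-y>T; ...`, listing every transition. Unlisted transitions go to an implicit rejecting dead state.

Run two small machines in parallel and take their product. The first has 7 states tracking the last 2 symbols read; the second has 4 states tracking whether and how much of `001` has been seen. A product state is a pair (one from each), accepting exactly when both do.
An 11-state machine:
          0    1  
>  q0     q1   q2 
   q1     q3   q4 
   q2     q5   q6 
   q3     q3   q7 
   q4     q5   q6 
   q5     q3   q4 
   q6     q5   q6 
   q7     q8   q9 
 * q8    q10   q7 
 * q9     q8   q9 
   q10   q10   q7 
(> = start, * = accepting)

start=q0; accept=q8,q9; q0-0>q1; q0-1>q2; q1-0>q3; q1-1>q4; q2-0>q5; q2-1>q6; q3-0>q3; q3-1>q7; q4-0>q5; q4-1>q6; q5-0>q3; q5-1>q4; q6-0>q5; q6-1>q6; q7-0>q8; q7-1>q9; q8-0>q10; q8-1>q7; q9-0>q8; q9-1>q9; q10-0>q10; q10-1>q7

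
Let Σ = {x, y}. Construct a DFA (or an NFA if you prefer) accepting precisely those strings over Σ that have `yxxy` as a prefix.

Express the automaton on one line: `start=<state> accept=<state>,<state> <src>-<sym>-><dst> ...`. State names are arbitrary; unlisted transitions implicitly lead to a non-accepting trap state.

Walk along `yxxy` while the input agrees: from q0 take `y` to q1, and so on. Any deviation drops to the rejecting sink q5. Once q4 is reached the prefix is confirmed and every continuation is accepted.
With 6 states:
        x   y  
>  q0   q5  q1 
   q1   q2  q5 
   q2   q3  q5 
   q3   q5  q4 
 * q4   q4  q4 
   q5   q5  q5 
(> = start, * = accepting)

start=q0 accept=q4 q0-x->q5 q0-y->q1 q1-x->q2 q1-y->q5 q2-x->q3 q2-y->q5 q3-x->q5 q3-y->q4 q4-x->q4 q4-y->q4 q5-x->q5 q5-y->q5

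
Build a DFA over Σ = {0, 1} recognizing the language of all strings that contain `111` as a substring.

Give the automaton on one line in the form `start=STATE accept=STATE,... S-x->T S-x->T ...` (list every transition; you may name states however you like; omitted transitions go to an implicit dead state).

States q0..q2 record the length of the longest prefix of `111` that matches the current input suffix. Reaching q3 means `111` has been seen, and we stay there forever. Accept from q3.
With 4 states:
        0   1  
>  q0   q0  q1 
   q1   q0  q2 
   q2   q0  q3 
 * q3   q3  q3 
(> = start, * = accepting)

start=q0 accept=q3 q0-0->q0 q0-1->q1 q1-0->q0 q1-1->q2 q2-0->q0 q2-1->q3 q3-0->q3 q3-1->q3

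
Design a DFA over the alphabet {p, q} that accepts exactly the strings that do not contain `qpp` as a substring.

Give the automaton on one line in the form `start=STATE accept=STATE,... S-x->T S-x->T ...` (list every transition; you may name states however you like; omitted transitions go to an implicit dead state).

Track partial matches of the forbidden pattern `qpp`. State s3 is a dead state reached once `qpp` has occurred; every other state accepts. s0 means no part of `qpp` is currently matched.
With 4 states:
        p   q  
>* s0   s0  s1 
 * s1   s2  s1 
 * s2   s3  s1 
   s3   s3  s3 
(> = start, * = accepting)

start=s0 accept=s0,s1,s2 s0-p->s0 s0-q->s1 s1-p->s2 s1-q->s1 s2-p->s3 s2-q->s1 s3-p->s3 s3-q->s3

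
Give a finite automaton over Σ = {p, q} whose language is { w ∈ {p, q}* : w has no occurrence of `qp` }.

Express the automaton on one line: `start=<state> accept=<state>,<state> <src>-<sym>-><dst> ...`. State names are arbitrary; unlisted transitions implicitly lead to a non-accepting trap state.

This is the complement of 'contains `qp`'. Use the same substring-matching states — A through C holding how much of `qp` has just been matched — but flip the accepting set: everything except the trap C accepts.
       p  q 
>* A   A  B 
 * B   C  B 
   C   C  C 
(> = start, * = accepting)

start=A accept=A,B A-p->A A-q->B B-p->C B-q->B C-p->C C-q->C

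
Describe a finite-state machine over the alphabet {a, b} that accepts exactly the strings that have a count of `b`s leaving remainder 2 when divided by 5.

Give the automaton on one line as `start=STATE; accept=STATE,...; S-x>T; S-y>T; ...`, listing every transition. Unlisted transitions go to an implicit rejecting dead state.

start=s0; accept=s2; s0-a>s0; s0-b>s1; s1-a>s1; s1-b>s2; s2-a>s2; s2-b>s3; s3-a>s3; s3-b>s4; s4-a>s4; s4-b>s0

Keep the running count of `b`s modulo 5: each `b` advances along the cycle s0 → s1 → s2 → s3 → s4 → s0 while other symbols loop. Accept at s2.
        a   b  
>  s0   s0  s1 
   s1   s1  s2 
 * s2   s2  s3 
   s3   s3  s4 
   s4   s4  s0 
(> = start, * = accepting)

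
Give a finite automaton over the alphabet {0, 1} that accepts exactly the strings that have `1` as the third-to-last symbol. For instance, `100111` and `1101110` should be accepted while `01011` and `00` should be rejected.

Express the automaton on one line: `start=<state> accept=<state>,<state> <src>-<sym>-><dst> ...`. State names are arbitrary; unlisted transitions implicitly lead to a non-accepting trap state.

start=S0 accept=S11,S12,S13,S14 S0-0->S1 S0-1->S2 S1-0->S3 S1-1->S4 S2-0->S5 S2-1->S6 S3-0->S7 S3-1->S8 S4-0->S9 S4-1->S10 S5-0->S11 S5-1->S12 S6-0->S13 S6-1->S14 S7-0->S7 S7-1->S8 S8-0->S9 S8-1->S10 S9-0->S11 S9-1->S12 S10-0->S13 S10-1->S14 S11-0->S7 S11-1->S8 S12-0->S9 S12-1->S10 S13-0->S11 S13-1->S12 S14-0->S13 S14-1->S14

Because acceptance depends on a position counted from the end, the machine has to buffer the most recent 3 symbols. Make each state the string of the last up-to-3 symbols read; on input `x` shift the window left and append `x`. Accept when the buffered window has length 3 and begins with `1`.
15 states suffice.
          0    1  
>  S0     S1   S2 
   S1     S3   S4 
   S2     S5   S6 
   S3     S7   S8 
   S4     S9  S10 
   S5    S11  S12 
   S6    S13  S14 
   S7     S7   S8 
   S8     S9  S10 
   S9    S11  S12 
   S10   S13  S14 
 * S11    S7   S8 
 * S12    S9  S10 
 * S13   S11  S12 
 * S14   S13  S14 
(> = start, * = accepting)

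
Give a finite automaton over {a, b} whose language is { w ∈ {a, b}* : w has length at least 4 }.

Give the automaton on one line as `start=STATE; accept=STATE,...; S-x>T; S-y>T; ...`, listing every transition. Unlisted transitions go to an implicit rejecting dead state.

start=q0; accept=q4,q5; q0-a>q1; q0-b>q1; q1-a>q2; q1-b>q2; q2-a>q3; q2-b>q3; q3-a>q4; q3-b>q4; q4-a>q5; q4-b>q5; q5-a>q5; q5-b>q5

We only need to distinguish lengths 0, 1, …, 4, and '>4'. Chain q0 → q1 → q2 → q3 → q4 → q5 on every symbol, with q5 looping. Accepting states: {q4, q5}.
With 6 states:
        a   b  
>  q0   q1  q1 
   q1   q2  q2 
   q2   q3  q3 
   q3   q4  q4 
 * q4   q5  q5 
 * q5   q5  q5 
(> = start, * = accepting)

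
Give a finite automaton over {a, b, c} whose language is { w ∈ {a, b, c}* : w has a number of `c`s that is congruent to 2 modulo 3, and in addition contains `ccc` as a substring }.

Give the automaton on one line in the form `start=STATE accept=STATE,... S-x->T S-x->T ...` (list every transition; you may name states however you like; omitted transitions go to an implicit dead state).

start=S0 accept=S11 S0-a->S0 S0-b->S0 S0-c->S1 S1-a->S2 S1-b->S2 S1-c->S3 S2-a->S2 S2-b->S2 S2-c->S4 S3-a->S5 S3-b->S5 S3-c->S6 S4-a->S5 S4-b->S5 S4-c->S7 S5-a->S5 S5-b->S5 S5-c->S8 S6-a->S6 S6-b->S6 S6-c->S9 S7-a->S0 S7-b->S0 S7-c->S9 S8-a->S0 S8-b->S0 S8-c->S10 S9-a->S9 S9-b->S9 S9-c->S11 S10-a->S2 S10-b->S2 S10-c->S11 S11-a->S11 S11-b->S11 S11-c->S6

Build one automaton per condition and run them in lockstep. The first has 3 states tracking the count of `c`s modulo 3; the second has 4 states tracking whether and how much of `ccc` has been seen. A product state is a pair (one from each), accepting exactly when both do.
A 12-state machine:
          a    b    c  
>  S0     S0   S0   S1 
   S1     S2   S2   S3 
   S2     S2   S2   S4 
   S3     S5   S5   S6 
   S4     S5   S5   S7 
   S5     S5   S5   S8 
   S6     S6   S6   S9 
   S7     S0   S0   S9 
   S8     S0   S0  S10 
   S9     S9   S9  S11 
   S10    S2   S2  S11 
 * S11   S11  S11   S6 
(> = start, * = accepting)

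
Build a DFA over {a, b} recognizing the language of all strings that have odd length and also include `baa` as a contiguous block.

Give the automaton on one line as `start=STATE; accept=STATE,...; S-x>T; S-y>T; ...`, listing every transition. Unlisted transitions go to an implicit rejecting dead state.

start=S0; accept=S6; S0-a>S1; S0-b>S2; S1-a>S0; S1-b>S3; S2-a>S4; S2-b>S3; S3-a>S5; S3-b>S2; S4-a>S6; S4-b>S2; S5-a>S7; S5-b>S3; S6-a>S7; S6-b>S7; S7-a>S6; S7-b>S6

Run two small machines in parallel and take their product. The first has 2 states tracking the input length modulo 2; the second has 4 states tracking whether and how much of `baa` has been seen. A product state is a pair (one from each), accepting exactly when both do.
An 8-state machine:
        a   b  
>  S0   S1  S2 
   S1   S0  S3 
   S2   S4  S3 
   S3   S5  S2 
   S4   S6  S2 
   S5   S7  S3 
 * S6   S7  S7 
   S7   S6  S6 
(> = start, * = accepting)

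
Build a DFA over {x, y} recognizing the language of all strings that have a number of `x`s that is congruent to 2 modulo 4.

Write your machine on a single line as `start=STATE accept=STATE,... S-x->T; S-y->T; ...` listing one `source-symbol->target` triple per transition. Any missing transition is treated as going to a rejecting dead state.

start=S0; accept=S2; S0-x->S1; S0-y->S0; S1-x->S2; S1-y->S1; S2-x->S3; S2-y->S2; S3-x->S0; S3-y->S3

Keep the running count of `x`s modulo 4: each `x` advances along the cycle S0 → S1 → S2 → S3 → S0 while other symbols loop. Accept at S2.
        x   y  
>  S0   S1  S0 
   S1   S2  S1 
 * S2   S3  S2 
   S3   S0  S3 
(> = start, * = accepting)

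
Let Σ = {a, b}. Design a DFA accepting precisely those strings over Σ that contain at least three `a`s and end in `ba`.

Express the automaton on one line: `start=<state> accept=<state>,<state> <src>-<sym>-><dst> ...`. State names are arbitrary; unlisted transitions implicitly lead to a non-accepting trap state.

Run two small machines in parallel and take their product. The first has 5 states tracking the count of `a`s, saturating at 4; the second has 3 states tracking how much of the suffix `ba` has currently been matched. A product state is a pair (one from each), accepting exactly when both do. After merging equivalent states the machine shrinks.
5 states suffice.
        a   b  
>  q0   q1  q0 
   q1   q2  q1 
   q2   q2  q3 
   q3   q4  q3 
 * q4   q2  q3 
(> = start, * = accepting)

start=q0 accept=q4 q0-a->q1 q0-b->q0 q1-a->q2 q1-b->q1 q2-a->q2 q2-b->q3 q3-a->q4 q3-b->q3 q4-a->q2 q4-b->q3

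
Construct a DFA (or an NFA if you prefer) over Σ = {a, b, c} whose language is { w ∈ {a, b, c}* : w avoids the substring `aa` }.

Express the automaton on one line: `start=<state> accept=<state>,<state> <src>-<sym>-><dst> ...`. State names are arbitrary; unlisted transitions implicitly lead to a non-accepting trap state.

start=q0 accept=q0,q1 q0-a->q1 q0-b->q0 q0-c->q0 q1-a->q2 q1-b->q0 q1-c->q0 q2-a->q2 q2-b->q2 q2-c->q2

This is the complement of 'contains `aa`'. Use the same substring-matching states — q0 through q2 holding how much of `aa` has just been matched — but flip the accepting set: everything except the trap q2 accepts.
A 3-state machine:
        a   b   c  
>* q0   q1  q0  q0 
 * q1   q2  q0  q0 
   q2   q2  q2  q2 
(> = start, * = accepting)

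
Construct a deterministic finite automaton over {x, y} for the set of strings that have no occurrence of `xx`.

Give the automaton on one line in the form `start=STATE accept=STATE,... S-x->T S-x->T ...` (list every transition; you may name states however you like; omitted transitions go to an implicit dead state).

This is the complement of 'contains `xx`'. Use the same substring-matching states — q0 through q2 holding how much of `xx` has just been matched — but flip the accepting set: everything except the trap q2 accepts.
        x   y  
>* q0   q1  q0 
 * q1   q2  q0 
   q2   q2  q2 
(> = start, * = accepting)

start=q0 accept=q0,q1 q0-x->q1 q0-y->q0 q1-x->q2 q1-y->q0 q2-x->q2 q2-y->q2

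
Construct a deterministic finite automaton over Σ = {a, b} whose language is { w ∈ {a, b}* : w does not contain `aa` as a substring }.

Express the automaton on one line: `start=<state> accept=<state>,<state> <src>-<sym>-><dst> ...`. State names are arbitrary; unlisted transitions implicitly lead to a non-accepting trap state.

start=S0 accept=S0,S1 S0-a->S1 S0-b->S0 S1-a->S2 S1-b->S0 S2-a->S2 S2-b->S2

This is the complement of 'contains `aa`'. Use the same substring-matching states — S0 through S2 holding how much of `aa` has just been matched — but flip the accepting set: everything except the trap S2 accepts.
A 3-state machine:
        a   b  
>* S0   S1  S0 
 * S1   S2  S0 
   S2   S2  S2 
(> = start, * = accepting)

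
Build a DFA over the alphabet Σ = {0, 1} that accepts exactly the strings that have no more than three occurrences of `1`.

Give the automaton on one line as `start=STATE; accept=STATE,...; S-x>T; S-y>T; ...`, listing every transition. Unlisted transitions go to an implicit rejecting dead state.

start=s0; accept=s0,s1,s2,s3; s0-0>s0; s0-1>s1; s1-0>s1; s1-1>s2; s2-0>s2; s2-1>s3; s3-0>s3; s3-1>s4; s4-0>s4; s4-1>s4

Count `1`s, saturating at 4: states s0 through s3 mean 0 through 3 `1`s seen; s4 means more than 3. Each `1` increments (capped at s4); other symbols loop. Accept from {s0, s1, s2, s3}.
With 5 states:
        0   1  
>* s0   s0  s1 
 * s1   s1  s2 
 * s2   s2  s3 
 * s3   s3  s4 
   s4   s4  s4 
(> = start, * = accepting)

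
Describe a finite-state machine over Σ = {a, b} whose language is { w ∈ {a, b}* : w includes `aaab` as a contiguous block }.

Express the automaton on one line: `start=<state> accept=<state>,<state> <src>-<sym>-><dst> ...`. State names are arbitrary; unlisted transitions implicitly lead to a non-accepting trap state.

start=S0 accept=S4 S0-a->S1 S0-b->S0 S1-a->S2 S1-b->S0 S2-a->S3 S2-b->S0 S3-a->S3 S3-b->S4 S4-a->S4 S4-b->S4

Track how much of `aaab` has been matched so far: state S0 is no progress, S4 is the absorbing accept state reached once `aaab` has occurred. Intermediate states record partial matches; on a mismatch, fall back to the longest reusable overlap.
A 5-state machine:
        a   b  
>  S0   S1  S0 
   S1   S2  S0 
   S2   S3  S0 
   S3   S3  S4 
 * S4   S4  S4 
(> = start, * = accepting)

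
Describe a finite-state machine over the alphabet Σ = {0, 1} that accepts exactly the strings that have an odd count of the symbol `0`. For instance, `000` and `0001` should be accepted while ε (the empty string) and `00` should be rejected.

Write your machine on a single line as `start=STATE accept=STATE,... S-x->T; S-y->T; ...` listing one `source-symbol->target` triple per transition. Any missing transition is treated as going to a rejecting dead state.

Keep the running count of `0`s modulo 2: each `0` advances along the cycle q0 → q1 → q0 while other symbols loop. Accept at q1.
        0   1  
>  q0   q1  q0 
 * q1   q0  q1 
(> = start, * = accepting)

start=q0; accept=q1; q0-0->q1; q0-1->q0; q1-0->q0; q1-1->q1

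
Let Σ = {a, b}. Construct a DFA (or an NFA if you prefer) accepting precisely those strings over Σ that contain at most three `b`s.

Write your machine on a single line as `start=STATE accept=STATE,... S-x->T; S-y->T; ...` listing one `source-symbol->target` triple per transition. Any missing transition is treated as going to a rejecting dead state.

Count `b`s, saturating at 4: states q0 through q3 mean 0 through 3 `b`s seen; q4 means more than 3. Each `b` increments (capped at q4); other symbols loop. Accept from {q0, q1, q2, q3}.
A 5-state machine:
        a   b  
>* q0   q0  q1 
 * q1   q1  q2 
 * q2   q2  q3 
 * q3   q3  q4 
   q4   q4  q4 
(> = start, * = accepting)

start=q0; accept=q0,q1,q2,q3; q0-a->q0; q0-b->q1; q1-a->q1; q1-b->q2; q2-a->q2; q2-b->q3; q3-a->q3; q3-b->q4; q4-a->q4; q4-b->q4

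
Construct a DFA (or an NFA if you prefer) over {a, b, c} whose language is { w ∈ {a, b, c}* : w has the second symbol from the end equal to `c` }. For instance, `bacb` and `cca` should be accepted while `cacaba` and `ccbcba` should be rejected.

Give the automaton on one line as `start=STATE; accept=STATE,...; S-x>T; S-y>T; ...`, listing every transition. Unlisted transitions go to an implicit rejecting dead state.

start=q0; accept=q10,q11,q12; q0-a>q1; q0-b>q2; q0-c>q3; q1-a>q4; q1-b>q5; q1-c>q6; q2-a>q7; q2-b>q8; q2-c>q9; q3-a>q10; q3-b>q11; q3-c>q12; q4-a>q4; q4-b>q5; q4-c>q6; q5-a>q7; q5-b>q8; q5-c>q9; q6-a>q10; q6-b>q11; q6-c>q12; q7-a>q4; q7-b>q5; q7-c>q6; q8-a>q7; q8-b>q8; q8-c>q9; q9-a>q10; q9-b>q11; q9-c>q12; q10-a>q4; q10-b>q5; q10-c>q6; q11-a>q7; q11-b>q8; q11-c>q9; q12-a>q10; q12-b>q11; q12-c>q12

A DFA must remember the last 2 symbols (since which symbol is second-to-last isn't known until the input ends). Use one state per possible window of the last ≤2 symbols; accept from those whose window starts with `c`.
A 13-state machine:
          a    b    c  
>  q0     q1   q2   q3 
   q1     q4   q5   q6 
   q2     q7   q8   q9 
   q3    q10  q11  q12 
   q4     q4   q5   q6 
   q5     q7   q8   q9 
   q6    q10  q11  q12 
   q7     q4   q5   q6 
   q8     q7   q8   q9 
   q9    q10  q11  q12 
 * q10    q4   q5   q6 
 * q11    q7   q8   q9 
 * q12   q10  q11  q12 
(> = start, * = accepting)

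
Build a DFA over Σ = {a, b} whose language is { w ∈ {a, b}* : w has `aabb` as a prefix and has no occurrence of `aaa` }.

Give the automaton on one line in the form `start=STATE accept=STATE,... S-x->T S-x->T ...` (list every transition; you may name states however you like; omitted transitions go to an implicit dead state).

Handle the two conditions separately and then intersect. The first has 6 states tracking whether the input so far still matches the prefix `aabb`; the second has 4 states tracking partial matches of the forbidden pattern `aaa`. A product state is a pair (one from each), accepting exactly when both do. Equivalent product states are then merged.
        a   b  
>  q0   q1  q2 
   q1   q3  q2 
   q2   q2  q2 
   q3   q2  q4 
   q4   q2  q5 
 * q5   q6  q5 
 * q6   q7  q5 
 * q7   q2  q5 
(> = start, * = accepting)

start=q0 accept=q5,q6,q7 q0-a->q1 q0-b->q2 q1-a->q3 q1-b->q2 q2-a->q2 q2-b->q2 q3-a->q2 q3-b->q4 q4-a->q2 q4-b->q5 q5-a->q6 q5-b->q5 q6-a->q7 q6-b->q5 q7-a->q2 q7-b->q5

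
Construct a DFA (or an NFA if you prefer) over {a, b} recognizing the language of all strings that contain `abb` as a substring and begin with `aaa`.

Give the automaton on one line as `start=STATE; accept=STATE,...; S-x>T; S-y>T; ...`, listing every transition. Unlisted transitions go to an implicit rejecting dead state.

Build one automaton per condition and run them in lockstep. One (4 states) tracks whether and how much of `abb` has been seen; the other (5 states) tracks whether the input so far still matches the prefix `aaa`. Each combined state is a pair, one component from each; accept when both components accept. After merging equivalent states the machine shrinks.
A 7-state machine:
        a   b  
>  q0   q1  q2 
   q1   q3  q2 
   q2   q2  q2 
   q3   q4  q2 
   q4   q4  q5 
   q5   q4  q6 
 * q6   q6  q6 
(> = start, * = accepting)

start=q0; accept=q6; q0-a>q1; q0-b>q2; q1-a>q3; q1-b>q2; q2-a>q2; q2-b>q2; q3-a>q4; q3-b>q2; q4-a>q4; q4-b>q5; q5-a>q4; q5-b>q6; q6-a>q6; q6-b>q6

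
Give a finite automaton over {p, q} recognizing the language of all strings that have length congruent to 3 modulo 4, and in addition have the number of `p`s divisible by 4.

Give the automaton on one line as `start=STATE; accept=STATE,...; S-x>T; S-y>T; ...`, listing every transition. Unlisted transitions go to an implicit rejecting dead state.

start=s0; accept=s9; s0-p>s1; s0-q>s2; s1-p>s3; s1-q>s4; s2-p>s4; s2-q>s5; s3-p>s6; s3-q>s7; s4-p>s7; s4-q>s8; s5-p>s8; s5-q>s9; s6-p>s0; s6-q>s10; s7-p>s10; s7-q>s11; s8-p>s11; s8-q>s12; s9-p>s12; s9-q>s0; s10-p>s2; s10-q>s13; s11-p>s13; s11-q>s14; s12-p>s14; s12-q>s1; s13-p>s5; s13-q>s15; s14-p>s15; s14-q>s3; s15-p>s9; s15-q>s6

Handle the two conditions separately and then intersect. One (4 states) tracks the input length modulo 4; the other (4 states) tracks the count of `p`s modulo 4. Each combined state is a pair, one component from each; accept when both components accept.
16 states suffice.
          p    q  
>  s0     s1   s2 
   s1     s3   s4 
   s2     s4   s5 
   s3     s6   s7 
   s4     s7   s8 
   s5     s8   s9 
   s6     s0  s10 
   s7    s10  s11 
   s8    s11  s12 
 * s9    s12   s0 
   s10    s2  s13 
   s11   s13  s14 
   s12   s14   s1 
   s13    s5  s15 
   s14   s15   s3 
   s15    s9   s6 
(> = start, * = accepting)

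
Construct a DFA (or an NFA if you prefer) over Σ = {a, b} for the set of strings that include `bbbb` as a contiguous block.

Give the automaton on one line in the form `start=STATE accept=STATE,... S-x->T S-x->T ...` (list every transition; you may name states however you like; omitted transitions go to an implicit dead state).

States q0..q3 record the length of the longest prefix of `bbbb` that matches the current input suffix. Reaching q4 means `bbbb` has been seen, and we stay there forever. Accept from q4.
With 5 states:
        a   b  
>  q0   q0  q1 
   q1   q0  q2 
   q2   q0  q3 
   q3   q0  q4 
 * q4   q4  q4 
(> = start, * = accepting)

start=q0 accept=q4 q0-a->q0 q0-b->q1 q1-a->q0 q1-b->q2 q2-a->q0 q2-b->q3 q3-a->q0 q3-b->q4 q4-a->q4 q4-b->q4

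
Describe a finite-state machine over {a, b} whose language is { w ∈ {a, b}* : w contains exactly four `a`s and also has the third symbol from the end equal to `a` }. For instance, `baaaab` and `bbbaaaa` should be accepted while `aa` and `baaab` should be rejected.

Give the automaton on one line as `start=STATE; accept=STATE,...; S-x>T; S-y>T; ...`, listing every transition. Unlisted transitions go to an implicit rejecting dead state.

Build one automaton per condition and run them in lockstep. The first has 6 states tracking the count of `a`s, saturating at 5; the second has 15 states tracking the last 3 symbols read. A product state is a pair (one from each), accepting exactly when both do. After merging equivalent states the machine shrinks.
With 16 states:
          a    b  
>  q0     q1   q0 
   q1     q2   q1 
   q2     q3   q4 
   q3     q5   q6 
   q4     q7   q4 
 * q5     q8   q9 
   q6    q10  q11 
   q7    q12   q6 
   q8     q8   q8 
 * q9     q8  q13 
 * q10    q8  q14 
   q11   q15  q11 
   q12    q8   q9 
 * q13    q8   q8 
   q14    q8  q13 
   q15    q8  q14 
(> = start, * = accepting)

start=q0; accept=q5,q9,q10,q13; q0-a>q1; q0-b>q0; q1-a>q2; q1-b>q1; q2-a>q3; q2-b>q4; q3-a>q5; q3-b>q6; q4-a>q7; q4-b>q4; q5-a>q8; q5-b>q9; q6-a>q10; q6-b>q11; q7-a>q12; q7-b>q6; q8-a>q8; q8-b>q8; q9-a>q8; q9-b>q13; q10-a>q8; q10-b>q14; q11-a>q15; q11-b>q11; q12-a>q8; q12-b>q9; q13-a>q8; q13-b>q8; q14-a>q8; q14-b>q13; q15-a>q8; q15-b>q14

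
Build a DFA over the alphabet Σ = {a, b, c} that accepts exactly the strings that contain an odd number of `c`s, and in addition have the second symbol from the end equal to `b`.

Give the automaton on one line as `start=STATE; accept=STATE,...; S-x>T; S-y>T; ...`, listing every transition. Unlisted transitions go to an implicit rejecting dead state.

start=s0; accept=s3,s5; s0-a>s0; s0-b>s1; s0-c>s2; s1-a>s0; s1-b>s1; s1-c>s3; s2-a>s2; s2-b>s4; s2-c>s0; s3-a>s2; s3-b>s4; s3-c>s0; s4-a>s3; s4-b>s5; s4-c>s0; s5-a>s3; s5-b>s5; s5-c>s0

Handle the two conditions separately and then intersect. The first has 2 states tracking the count of `c`s modulo 2; the second has 13 states tracking the last 2 symbols read. A product state is a pair (one from each), accepting exactly when both do. Equivalent product states are then merged.
With 6 states:
        a   b   c  
>  s0   s0  s1  s2 
   s1   s0  s1  s3 
   s2   s2  s4  s0 
 * s3   s2  s4  s0 
   s4   s3  s5  s0 
 * s5   s3  s5  s0 
(> = start, * = accepting)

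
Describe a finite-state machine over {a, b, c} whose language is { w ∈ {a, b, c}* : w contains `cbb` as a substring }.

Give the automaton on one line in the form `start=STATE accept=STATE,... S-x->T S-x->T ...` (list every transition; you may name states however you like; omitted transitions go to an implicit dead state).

start=S0 accept=S3 S0-a->S0 S0-b->S0 S0-c->S1 S1-a->S0 S1-b->S2 S1-c->S1 S2-a->S0 S2-b->S3 S2-c->S1 S3-a->S3 S3-b->S3 S3-c->S3

Track how much of `cbb` has been matched so far: state S0 is no progress, S3 is the absorbing accept state reached once `cbb` has occurred. Intermediate states record partial matches; on a mismatch, fall back to the longest reusable overlap.
        a   b   c  
>  S0   S0  S0  S1 
   S1   S0  S2  S1 
   S2   S0  S3  S1 
 * S3   S3  S3  S3 
(> = start, * = accepting)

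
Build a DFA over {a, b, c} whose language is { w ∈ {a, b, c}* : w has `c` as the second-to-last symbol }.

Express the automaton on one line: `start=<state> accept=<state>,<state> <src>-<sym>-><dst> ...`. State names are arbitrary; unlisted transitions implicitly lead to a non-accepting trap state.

Because acceptance depends on a position counted from the end, the machine has to buffer the most recent 2 symbols. Make each state the string of the last up-to-2 symbols read; on input `x` shift the window left and append `x`. Accept when the buffered window has length 2 and begins with `c`.
          a    b    c  
>  S0     S1   S2   S3 
   S1     S4   S5   S6 
   S2     S7   S8   S9 
   S3    S10  S11  S12 
   S4     S4   S5   S6 
   S5     S7   S8   S9 
   S6    S10  S11  S12 
   S7     S4   S5   S6 
   S8     S7   S8   S9 
   S9    S10  S11  S12 
 * S10    S4   S5   S6 
 * S11    S7   S8   S9 
 * S12   S10  S11  S12 
(> = start, * = accepting)

start=S0 accept=S10,S11,S12 S0-a->S1 S0-b->S2 S0-c->S3 S1-a->S4 S1-b->S5 S1-c->S6 S2-a->S7 S2-b->S8 S2-c->S9 S3-a->S10 S3-b->S11 S3-c->S12 S4-a->S4 S4-b->S5 S4-c->S6 S5-a->S7 S5-b->S8 S5-c->S9 S6-a->S10 S6-b->S11 S6-c->S12 S7-a->S4 S7-b->S5 S7-c->S6 S8-a->S7 S8-b->S8 S8-c->S9 S9-a->S10 S9-b->S11 S9-c->S12 S10-a->S4 S10-b->S5 S10-c->S6 S11-a->S7 S11-b->S8 S11-c->S9 S12-a->S10 S12-b->S11 S12-c->S12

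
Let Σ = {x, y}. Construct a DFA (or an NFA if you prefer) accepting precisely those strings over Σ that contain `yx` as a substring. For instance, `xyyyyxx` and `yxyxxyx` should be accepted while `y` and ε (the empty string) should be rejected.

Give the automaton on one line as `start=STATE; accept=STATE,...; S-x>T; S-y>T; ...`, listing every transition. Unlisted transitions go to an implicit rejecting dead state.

start=q0; accept=q2; q0-x>q0; q0-y>q1; q1-x>q2; q1-y>q1; q2-x>q2; q2-y>q2

Track how much of `yx` has been matched so far: state q0 is no progress, q2 is the absorbing accept state reached once `yx` has occurred. Intermediate states record partial matches; on a mismatch, fall back to the longest reusable overlap.
        x   y  
>  q0   q0  q1 
   q1   q2  q1 
 * q2   q2  q2 
(> = start, * = accepting)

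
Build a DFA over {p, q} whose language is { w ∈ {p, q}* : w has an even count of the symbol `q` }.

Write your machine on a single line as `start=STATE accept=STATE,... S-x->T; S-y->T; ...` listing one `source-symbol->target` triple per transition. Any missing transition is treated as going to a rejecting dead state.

The only thing that matters is how many `q`s have appeared, reduced mod 2. Use one state per residue: s0 for 0, …, s1 for 1. Reading `q` moves to the next residue; anything else stays put. s0 is accepting.
2 states suffice.
        p   q  
>* s0   s0  s1 
   s1   s1  s0 
(> = start, * = accepting)

start=s0; accept=s0; s0-p->s0; s0-q->s1; s1-p->s1; s1-q->s0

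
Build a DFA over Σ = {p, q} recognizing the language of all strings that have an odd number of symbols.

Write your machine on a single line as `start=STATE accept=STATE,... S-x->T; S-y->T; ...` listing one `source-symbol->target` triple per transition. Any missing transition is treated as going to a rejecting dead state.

start=A; accept=B; A-p->B; A-q->B; B-p->A; B-q->A

Count input length modulo 2: every symbol advances one step around the cycle A → B → A. Accept at B.
With 2 states:
       p  q 
>  A   B  B 
 * B   A  A 
(> = start, * = accepting)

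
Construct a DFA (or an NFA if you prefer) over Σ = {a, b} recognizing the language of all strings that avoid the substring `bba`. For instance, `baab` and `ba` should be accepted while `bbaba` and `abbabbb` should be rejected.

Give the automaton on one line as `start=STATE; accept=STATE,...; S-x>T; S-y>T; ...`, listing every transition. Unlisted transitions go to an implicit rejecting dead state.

Track partial matches of the forbidden pattern `bba`. State S3 is a dead state reached once `bba` has occurred; every other state accepts. S0 means no part of `bba` is currently matched.
A 4-state machine:
        a   b  
>* S0   S0  S1 
 * S1   S0  S2 
 * S2   S3  S2 
   S3   S3  S3 
(> = start, * = accepting)

start=S0; accept=S0,S1,S2; S0-a>S0; S0-b>S1; S1-a>S0; S1-b>S2; S2-a>S3; S2-b>S2; S3-a>S3; S3-b>S3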